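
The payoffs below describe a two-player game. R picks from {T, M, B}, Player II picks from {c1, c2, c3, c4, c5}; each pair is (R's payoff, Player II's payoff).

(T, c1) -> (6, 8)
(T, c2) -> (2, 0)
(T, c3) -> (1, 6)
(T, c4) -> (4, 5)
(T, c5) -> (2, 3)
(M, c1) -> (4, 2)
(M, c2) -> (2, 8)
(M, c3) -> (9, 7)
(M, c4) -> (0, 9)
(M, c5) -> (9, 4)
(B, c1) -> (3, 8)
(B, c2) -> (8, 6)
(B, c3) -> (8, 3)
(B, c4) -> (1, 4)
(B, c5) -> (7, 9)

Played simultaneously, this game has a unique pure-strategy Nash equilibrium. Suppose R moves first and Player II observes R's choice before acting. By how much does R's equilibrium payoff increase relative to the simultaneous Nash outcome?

1

Player II best-responds to each possible R move:
- T: BR = c1, leader payoff 6.
- M: BR = c4, leader payoff 0.
- B: BR = c5, leader payoff 7.
Among 6, 0, 7, the best is 7 at B. Subgame-perfect outcome: (B, c5) with payoffs (7, 9).
Under simultaneous play:
R's best replies: c1→T; c2→B; c3→M; c4→T; c5→M.
Player II's best replies: T→c1; M→c4; B→c5.
The unique mutual best reply is (T, c1), giving (6, 8).
R's commitment gain: 7 − 6 = 1.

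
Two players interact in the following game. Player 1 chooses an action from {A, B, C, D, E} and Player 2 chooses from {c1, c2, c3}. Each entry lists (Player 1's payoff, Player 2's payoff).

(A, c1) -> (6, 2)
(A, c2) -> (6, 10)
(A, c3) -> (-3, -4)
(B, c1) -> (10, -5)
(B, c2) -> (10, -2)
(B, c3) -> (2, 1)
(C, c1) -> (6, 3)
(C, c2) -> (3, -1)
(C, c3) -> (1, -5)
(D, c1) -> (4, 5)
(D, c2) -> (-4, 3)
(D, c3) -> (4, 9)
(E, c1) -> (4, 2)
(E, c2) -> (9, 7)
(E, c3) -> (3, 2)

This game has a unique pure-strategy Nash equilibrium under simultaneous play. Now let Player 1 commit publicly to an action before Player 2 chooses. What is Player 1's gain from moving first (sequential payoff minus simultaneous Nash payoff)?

Player 2 best-responds to each possible Player 1 move:
- A: Player 2 compares 2, 10, -4 and picks c2; Player 1 would get 6.
- B: Player 2 compares -5, -2, 1 and picks c3; Player 1 would get 2.
- C: Player 2 compares 3, -1, -5 and picks c1; Player 1 would get 6.
- D: Player 2 compares 5, 3, 9 and picks c3; Player 1 would get 4.
- E: Player 2 compares 2, 7, 2 and picks c2; Player 1 would get 9.
Among 6, 2, 6, 4, 9, the best is 9 at E. Subgame-perfect outcome: (E, c2) with payoffs (9, 7).
For the simultaneous game, intersect best replies.
Player 1's best replies: c1→B; c2→B; c3→D.
Player 2's best replies: A→c2; B→c3; C→c1; D→c3; E→c2.
The unique mutual best reply is (D, c3), giving (4, 9).
Player 1's commitment gain: 9 − 4 = 5.

5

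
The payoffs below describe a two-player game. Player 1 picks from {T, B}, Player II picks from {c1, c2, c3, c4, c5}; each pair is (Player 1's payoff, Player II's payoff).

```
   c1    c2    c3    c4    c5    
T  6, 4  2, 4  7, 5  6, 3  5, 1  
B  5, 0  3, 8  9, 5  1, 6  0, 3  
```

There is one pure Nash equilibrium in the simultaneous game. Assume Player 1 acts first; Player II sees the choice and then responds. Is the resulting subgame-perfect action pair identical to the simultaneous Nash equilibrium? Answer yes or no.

Player II best-responds to each possible Player 1 move:
- T: Player II compares 4, 4, 5, 3, 1 and picks c3; Player 1 would get 7.
- B: Player II compares 0, 8, 5, 6, 3 and picks c2; Player 1 would get 3.
Maximizing over 7, 3, Player 1 chooses T. Subgame-perfect outcome: (T, c3) with payoffs (7, 5).
For the simultaneous game, intersect best replies.
Player 1's best replies: c1→T; c2→B; c3→B; c4→T; c5→T.
Player II's best replies: T→c3; B→c2.
The unique mutual best reply is (B, c2), giving (3, 8).
Sequential outcome (T, c3) differs from the Nash profile (B, c2).

no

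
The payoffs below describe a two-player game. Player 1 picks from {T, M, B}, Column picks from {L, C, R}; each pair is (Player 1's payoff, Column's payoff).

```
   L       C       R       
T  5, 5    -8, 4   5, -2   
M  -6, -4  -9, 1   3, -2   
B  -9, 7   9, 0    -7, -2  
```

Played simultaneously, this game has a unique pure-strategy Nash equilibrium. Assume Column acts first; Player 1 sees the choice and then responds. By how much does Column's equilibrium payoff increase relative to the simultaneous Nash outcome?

0

Backward induction with Column moving first.
- L: BR = T, leader payoff 5.
- C: BR = B, leader payoff 0.
- R: BR = T, leader payoff -2.
Among 5, 0, -2, the best is 5 at L. Subgame-perfect outcome: (T, L) with payoffs (5, 5).
Under simultaneous play:
Player 1's best replies: L→T; C→B; R→T.
Column's best replies: T→L; M→C; B→L.
The unique mutual best reply is (T, L), giving (5, 5).
Column's commitment gain: 5 − 5 = 0.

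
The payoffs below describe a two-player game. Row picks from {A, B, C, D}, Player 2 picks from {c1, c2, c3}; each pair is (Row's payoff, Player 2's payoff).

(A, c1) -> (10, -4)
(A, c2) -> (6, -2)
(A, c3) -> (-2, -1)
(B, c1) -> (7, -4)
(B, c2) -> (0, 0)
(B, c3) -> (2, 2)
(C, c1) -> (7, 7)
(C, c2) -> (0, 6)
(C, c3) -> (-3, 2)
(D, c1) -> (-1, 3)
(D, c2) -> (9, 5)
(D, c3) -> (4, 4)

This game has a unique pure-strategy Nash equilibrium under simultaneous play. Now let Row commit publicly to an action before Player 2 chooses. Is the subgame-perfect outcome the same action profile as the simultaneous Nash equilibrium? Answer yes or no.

yes

Work backward from Player 2's decision.
- A: BR = c3, leader payoff -2.
- B: BR = c3, leader payoff 2.
- C: BR = c1, leader payoff 7.
- D: BR = c2, leader payoff 9.
Maximizing over -2, 2, 7, 9, Row chooses D. Subgame-perfect outcome: (D, c2) with payoffs (9, 5).
For the simultaneous game, intersect best replies.
Row's best replies: c1→A; c2→D; c3→D.
Player 2's best replies: A→c3; B→c3; C→c1; D→c2.
Only (D, c2) has each player best-responding; Nash payoffs (9, 5).
Sequential outcome (D, c2) coincides with the Nash profile (D, c2).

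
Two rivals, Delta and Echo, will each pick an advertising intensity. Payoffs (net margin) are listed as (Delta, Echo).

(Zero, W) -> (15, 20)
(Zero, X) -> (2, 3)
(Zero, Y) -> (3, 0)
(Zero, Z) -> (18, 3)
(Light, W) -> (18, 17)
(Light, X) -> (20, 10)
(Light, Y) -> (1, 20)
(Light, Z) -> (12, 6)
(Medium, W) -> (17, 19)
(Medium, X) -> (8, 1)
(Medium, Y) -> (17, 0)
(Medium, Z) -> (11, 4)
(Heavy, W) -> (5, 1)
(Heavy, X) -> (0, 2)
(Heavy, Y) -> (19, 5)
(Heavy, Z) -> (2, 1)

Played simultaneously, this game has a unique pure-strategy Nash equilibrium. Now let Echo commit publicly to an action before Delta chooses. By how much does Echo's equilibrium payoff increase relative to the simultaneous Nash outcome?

12

Backward induction with Echo moving first.
- W → Delta plays Light (best of 15, 18, 17, 5); Echo gets 17.
- X → Delta plays Light (best of 2, 20, 8, 0); Echo gets 10.
- Y → Delta plays Heavy (best of 3, 1, 17, 19); Echo gets 5.
- Z → Delta plays Zero (best of 18, 12, 11, 2); Echo gets 3.
Among 17, 10, 5, 3, the best is 17 at W. Subgame-perfect outcome: (Light, W) with payoffs (18, 17).
For the simultaneous game, intersect best replies.
Delta's best replies: W→Light; X→Light; Y→Heavy; Z→Zero.
Echo's best replies: Zero→W; Light→Y; Medium→W; Heavy→Y.
The unique mutual best reply is (Heavy, Y), giving (19, 5).
Echo's commitment gain: 17 − 5 = 12.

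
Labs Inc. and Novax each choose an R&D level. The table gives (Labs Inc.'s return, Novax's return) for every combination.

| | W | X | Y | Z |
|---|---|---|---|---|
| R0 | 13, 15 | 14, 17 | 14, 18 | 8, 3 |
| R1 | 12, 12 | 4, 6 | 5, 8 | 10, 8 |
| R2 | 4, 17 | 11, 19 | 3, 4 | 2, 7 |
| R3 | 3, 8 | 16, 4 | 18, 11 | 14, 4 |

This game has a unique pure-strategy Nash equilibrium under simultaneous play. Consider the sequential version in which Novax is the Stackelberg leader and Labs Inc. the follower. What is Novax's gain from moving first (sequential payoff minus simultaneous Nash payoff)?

4

Labs Inc. best-responds to each possible Novax move:
- W → Labs Inc. plays R0 (best of 13, 12, 4, 3); Novax gets 15.
- X → Labs Inc. plays R3 (best of 14, 4, 11, 16); Novax gets 4.
- Y → Labs Inc. plays R3 (best of 14, 5, 3, 18); Novax gets 11.
- Z → Labs Inc. plays R3 (best of 8, 10, 2, 14); Novax gets 4.
Novax's induced payoffs are 15, 4, 11, 4, so Novax commits to W. Subgame-perfect outcome: (R0, W) with payoffs (13, 15).
Under simultaneous play:
Labs Inc.'s best replies: W→R0; X→R3; Y→R3; Z→R3.
Novax's best replies: R0→Y; R1→W; R2→X; R3→Y.
The unique mutual best reply is (R3, Y), giving (18, 11).
Novax's commitment gain: 15 − 11 = 4.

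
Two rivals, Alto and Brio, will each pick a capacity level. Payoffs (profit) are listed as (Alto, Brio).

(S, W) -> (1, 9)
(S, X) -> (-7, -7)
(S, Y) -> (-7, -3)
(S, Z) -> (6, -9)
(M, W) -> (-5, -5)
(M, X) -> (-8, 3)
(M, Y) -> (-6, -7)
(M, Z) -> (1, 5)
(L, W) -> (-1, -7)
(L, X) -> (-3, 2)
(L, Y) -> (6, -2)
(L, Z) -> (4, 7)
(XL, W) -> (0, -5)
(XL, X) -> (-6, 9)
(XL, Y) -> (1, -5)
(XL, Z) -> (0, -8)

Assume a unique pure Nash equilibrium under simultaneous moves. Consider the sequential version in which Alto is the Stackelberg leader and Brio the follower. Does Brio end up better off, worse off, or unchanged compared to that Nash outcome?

worse off

Brio best-responds to each possible Alto move:
- S: BR = W, leader payoff 1.
- M: BR = Z, leader payoff 1.
- L: BR = Z, leader payoff 4.
- XL: BR = X, leader payoff -6.
Among 1, 1, 4, -6, the best is 4 at L. Subgame-perfect outcome: (L, Z) with payoffs (4, 7).
Under simultaneous play:
Alto's best replies: W→S; X→L; Y→L; Z→S.
Brio's best replies: S→W; M→Z; L→Z; XL→X.
The unique mutual best reply is (S, W), giving (1, 9).
Brio earns 7 sequentially versus 9 at the Nash outcome: worse off.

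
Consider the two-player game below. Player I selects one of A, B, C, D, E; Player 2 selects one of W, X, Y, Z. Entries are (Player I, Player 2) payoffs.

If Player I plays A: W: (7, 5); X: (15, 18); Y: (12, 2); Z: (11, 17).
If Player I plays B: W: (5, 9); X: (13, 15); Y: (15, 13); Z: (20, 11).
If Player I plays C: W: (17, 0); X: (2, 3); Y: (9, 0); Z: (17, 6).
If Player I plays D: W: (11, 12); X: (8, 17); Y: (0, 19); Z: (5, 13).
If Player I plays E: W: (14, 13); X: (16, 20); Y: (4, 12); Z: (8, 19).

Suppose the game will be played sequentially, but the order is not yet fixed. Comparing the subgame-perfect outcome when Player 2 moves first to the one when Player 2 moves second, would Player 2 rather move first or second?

first

If Player I leads: Player 2's best replies are A→X, B→X, C→Z, D→Y, E→X; Player I's induced payoffs 15, 13, 17, 0, 16; outcome (C, Z), payoffs (17, 6).
If Player 2 leads: Player I's best replies are W→C, X→E, Y→B, Z→B; Player 2's induced payoffs 0, 20, 13, 11; outcome (E, X), payoffs (16, 20).
Player 2 gets 20 moving first and 6 moving second, so Player 2 prefers to move first.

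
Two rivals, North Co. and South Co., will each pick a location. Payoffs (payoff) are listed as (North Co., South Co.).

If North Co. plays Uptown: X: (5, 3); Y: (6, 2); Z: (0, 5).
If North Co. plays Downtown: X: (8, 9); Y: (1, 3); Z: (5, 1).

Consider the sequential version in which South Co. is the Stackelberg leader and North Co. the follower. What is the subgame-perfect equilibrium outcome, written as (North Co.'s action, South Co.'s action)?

North Co. best-responds to each possible South Co. move:
- X → North Co. plays Downtown (best of 5, 8); South Co. gets 9.
- Y → North Co. plays Uptown (best of 6, 1); South Co. gets 2.
- Z → North Co. plays Downtown (best of 0, 5); South Co. gets 1.
South Co.'s induced payoffs are 9, 2, 1, so South Co. commits to X. Subgame-perfect outcome: (Downtown, X) with payoffs (8, 9).

(Downtown, X)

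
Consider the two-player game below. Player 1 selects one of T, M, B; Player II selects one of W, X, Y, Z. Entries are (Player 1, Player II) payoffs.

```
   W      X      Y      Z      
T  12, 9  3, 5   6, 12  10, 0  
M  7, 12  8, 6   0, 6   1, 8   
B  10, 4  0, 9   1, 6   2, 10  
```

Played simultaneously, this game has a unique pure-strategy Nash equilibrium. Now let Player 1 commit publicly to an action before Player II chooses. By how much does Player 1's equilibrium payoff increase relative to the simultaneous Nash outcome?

1

Backward induction with Player 1 moving first.
- T: BR = Y, leader payoff 6.
- M: BR = W, leader payoff 7.
- B: BR = Z, leader payoff 2.
Among 6, 7, 2, the best is 7 at M. Subgame-perfect outcome: (M, W) with payoffs (7, 12).
For the simultaneous game, intersect best replies.
Player 1's best replies: W→T; X→M; Y→T; Z→T.
Player II's best replies: T→Y; M→W; B→Z.
Only (T, Y) has each player best-responding; Nash payoffs (6, 12).
Player 1's commitment gain: 7 − 6 = 1.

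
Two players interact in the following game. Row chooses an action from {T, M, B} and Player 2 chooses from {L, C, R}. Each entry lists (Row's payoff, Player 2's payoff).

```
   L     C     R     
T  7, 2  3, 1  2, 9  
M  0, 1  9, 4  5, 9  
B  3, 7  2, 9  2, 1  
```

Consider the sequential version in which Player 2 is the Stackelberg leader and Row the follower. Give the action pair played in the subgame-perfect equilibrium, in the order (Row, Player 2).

(M, R)

Solve by backward induction (Player 2 leads).
- L: BR = T, leader payoff 2.
- C: BR = M, leader payoff 4.
- R: BR = M, leader payoff 9.
Player 2's induced payoffs are 2, 4, 9, so Player 2 commits to R. Subgame-perfect outcome: (M, R) with payoffs (5, 9).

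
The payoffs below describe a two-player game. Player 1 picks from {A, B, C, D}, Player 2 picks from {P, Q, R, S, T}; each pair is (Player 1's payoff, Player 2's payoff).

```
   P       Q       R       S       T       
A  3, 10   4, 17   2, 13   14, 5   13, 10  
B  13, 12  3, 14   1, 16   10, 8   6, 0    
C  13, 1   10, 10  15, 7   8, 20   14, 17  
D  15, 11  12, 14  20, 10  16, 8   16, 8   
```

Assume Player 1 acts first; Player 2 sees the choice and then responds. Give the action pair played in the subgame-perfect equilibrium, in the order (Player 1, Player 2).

(D, Q)

Solve by backward induction (Player 1 leads).
- A: BR = Q, leader payoff 4.
- B: BR = R, leader payoff 1.
- C: BR = S, leader payoff 8.
- D: BR = Q, leader payoff 12.
Among 4, 1, 8, 12, the best is 12 at D. Subgame-perfect outcome: (D, Q) with payoffs (12, 14).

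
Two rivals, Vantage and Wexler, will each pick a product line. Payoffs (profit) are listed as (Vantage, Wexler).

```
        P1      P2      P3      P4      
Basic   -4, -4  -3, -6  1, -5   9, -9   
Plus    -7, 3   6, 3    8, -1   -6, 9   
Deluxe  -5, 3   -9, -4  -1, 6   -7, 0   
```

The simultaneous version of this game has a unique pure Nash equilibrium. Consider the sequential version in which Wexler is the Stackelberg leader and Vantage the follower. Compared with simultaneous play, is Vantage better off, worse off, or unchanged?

Backward induction with Wexler moving first.
- P1: BR = Basic, leader payoff -4.
- P2: BR = Plus, leader payoff 3.
- P3: BR = Plus, leader payoff -1.
- P4: BR = Basic, leader payoff -9.
Maximizing over -4, 3, -1, -9, Wexler chooses P2. Subgame-perfect outcome: (Plus, P2) with payoffs (6, 3).
For the simultaneous game, intersect best replies.
Vantage's best replies: P1→Basic; P2→Plus; P3→Plus; P4→Basic.
Wexler's best replies: Basic→P1; Plus→P4; Deluxe→P3.
The unique mutual best reply is (Basic, P1), giving (-4, -4).
Vantage earns 6 sequentially versus -4 at the Nash outcome: better off.

better off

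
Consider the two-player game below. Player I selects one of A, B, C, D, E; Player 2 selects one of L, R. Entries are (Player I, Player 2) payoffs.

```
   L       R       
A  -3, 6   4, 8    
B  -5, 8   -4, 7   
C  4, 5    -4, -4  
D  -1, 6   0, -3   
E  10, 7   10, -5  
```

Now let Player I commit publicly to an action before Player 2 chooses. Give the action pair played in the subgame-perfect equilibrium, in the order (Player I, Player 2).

Work backward from Player 2's decision.
- A: BR = R, leader payoff 4.
- B: BR = L, leader payoff -5.
- C: BR = L, leader payoff 4.
- D: BR = L, leader payoff -1.
- E: BR = L, leader payoff 10.
Player I's induced payoffs are 4, -5, 4, -1, 10, so Player I commits to E. Subgame-perfect outcome: (E, L) with payoffs (10, 7).

(E, L)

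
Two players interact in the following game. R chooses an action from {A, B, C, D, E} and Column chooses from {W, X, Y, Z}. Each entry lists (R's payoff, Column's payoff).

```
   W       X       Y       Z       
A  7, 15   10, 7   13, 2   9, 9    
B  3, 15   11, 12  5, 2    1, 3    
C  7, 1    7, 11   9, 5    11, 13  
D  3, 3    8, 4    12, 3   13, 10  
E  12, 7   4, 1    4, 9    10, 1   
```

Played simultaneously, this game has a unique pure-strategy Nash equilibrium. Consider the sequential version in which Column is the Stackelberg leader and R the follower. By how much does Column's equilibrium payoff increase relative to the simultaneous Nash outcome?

2

R best-responds to each possible Column move:
- W → R plays E (best of 7, 3, 7, 3, 12); Column gets 7.
- X → R plays B (best of 10, 11, 7, 8, 4); Column gets 12.
- Y → R plays A (best of 13, 5, 9, 12, 4); Column gets 2.
- Z → R plays D (best of 9, 1, 11, 13, 10); Column gets 10.
Maximizing over 7, 12, 2, 10, Column chooses X. Subgame-perfect outcome: (B, X) with payoffs (11, 12).
Now find the simultaneous Nash equilibrium.
R's best replies: W→E; X→B; Y→A; Z→D.
Column's best replies: A→W; B→W; C→Z; D→Z; E→Y.
Only (D, Z) has each player best-responding; Nash payoffs (13, 10).
Column's commitment gain: 12 − 10 = 2.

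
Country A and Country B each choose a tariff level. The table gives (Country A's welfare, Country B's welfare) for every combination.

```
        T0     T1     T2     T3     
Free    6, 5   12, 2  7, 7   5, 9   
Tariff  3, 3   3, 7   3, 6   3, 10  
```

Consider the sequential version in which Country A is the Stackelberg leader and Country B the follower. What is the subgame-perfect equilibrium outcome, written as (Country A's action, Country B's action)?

Solve by backward induction (Country A leads).
- Free → Country B plays T3 (best of 5, 2, 7, 9); Country A gets 5.
- Tariff → Country B plays T3 (best of 3, 7, 6, 10); Country A gets 3.
Maximizing over 5, 3, Country A chooses Free. Subgame-perfect outcome: (Free, T3) with payoffs (5, 9).

(Free, T3)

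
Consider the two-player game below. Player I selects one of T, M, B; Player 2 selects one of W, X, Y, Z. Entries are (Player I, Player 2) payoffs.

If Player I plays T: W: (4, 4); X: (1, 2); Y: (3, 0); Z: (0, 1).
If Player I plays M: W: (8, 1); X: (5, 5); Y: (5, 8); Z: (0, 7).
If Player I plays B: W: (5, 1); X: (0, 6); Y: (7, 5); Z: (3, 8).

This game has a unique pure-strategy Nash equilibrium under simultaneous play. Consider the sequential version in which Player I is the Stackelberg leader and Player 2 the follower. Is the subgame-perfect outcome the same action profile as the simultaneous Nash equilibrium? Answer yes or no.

Backward induction with Player I moving first.
- T → Player 2 plays W (best of 4, 2, 0, 1); Player I gets 4.
- M → Player 2 plays Y (best of 1, 5, 8, 7); Player I gets 5.
- B → Player 2 plays Z (best of 1, 6, 5, 8); Player I gets 3.
Maximizing over 4, 5, 3, Player I chooses M. Subgame-perfect outcome: (M, Y) with payoffs (5, 8).
Now find the simultaneous Nash equilibrium.
Player I's best replies: W→M; X→M; Y→B; Z→B.
Player 2's best replies: T→W; M→Y; B→Z.
Only (B, Z) has each player best-responding; Nash payoffs (3, 8).
Sequential outcome (M, Y) differs from the Nash profile (B, Z).

no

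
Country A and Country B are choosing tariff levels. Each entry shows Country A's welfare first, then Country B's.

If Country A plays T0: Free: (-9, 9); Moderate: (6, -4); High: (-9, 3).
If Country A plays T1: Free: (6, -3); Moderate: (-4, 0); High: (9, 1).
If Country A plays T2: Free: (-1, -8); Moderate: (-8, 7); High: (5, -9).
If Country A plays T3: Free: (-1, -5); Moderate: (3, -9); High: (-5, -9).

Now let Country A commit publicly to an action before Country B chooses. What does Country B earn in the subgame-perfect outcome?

1

Backward induction with Country A moving first.
- T0: BR = Free, leader payoff -9.
- T1: BR = High, leader payoff 9.
- T2: BR = Moderate, leader payoff -8.
- T3: BR = Free, leader payoff -1.
Maximizing over -9, 9, -8, -1, Country A chooses T1. Subgame-perfect outcome: (T1, High) with payoffs (9, 1).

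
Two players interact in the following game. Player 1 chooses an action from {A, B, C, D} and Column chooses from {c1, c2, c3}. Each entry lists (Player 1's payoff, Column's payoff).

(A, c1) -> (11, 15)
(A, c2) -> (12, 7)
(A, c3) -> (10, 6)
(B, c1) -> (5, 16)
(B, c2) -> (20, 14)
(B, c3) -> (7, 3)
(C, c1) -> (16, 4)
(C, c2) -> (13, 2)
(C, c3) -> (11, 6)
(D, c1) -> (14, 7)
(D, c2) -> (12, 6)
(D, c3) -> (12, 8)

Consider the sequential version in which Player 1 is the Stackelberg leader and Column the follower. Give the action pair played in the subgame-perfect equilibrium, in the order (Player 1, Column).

Column best-responds to each possible Player 1 move:
- A: Column compares 15, 7, 6 and picks c1; Player 1 would get 11.
- B: Column compares 16, 14, 3 and picks c1; Player 1 would get 5.
- C: Column compares 4, 2, 6 and picks c3; Player 1 would get 11.
- D: Column compares 7, 6, 8 and picks c3; Player 1 would get 12.
Player 1's induced payoffs are 11, 5, 11, 12, so Player 1 commits to D. Subgame-perfect outcome: (D, c3) with payoffs (12, 8).

(D, c3)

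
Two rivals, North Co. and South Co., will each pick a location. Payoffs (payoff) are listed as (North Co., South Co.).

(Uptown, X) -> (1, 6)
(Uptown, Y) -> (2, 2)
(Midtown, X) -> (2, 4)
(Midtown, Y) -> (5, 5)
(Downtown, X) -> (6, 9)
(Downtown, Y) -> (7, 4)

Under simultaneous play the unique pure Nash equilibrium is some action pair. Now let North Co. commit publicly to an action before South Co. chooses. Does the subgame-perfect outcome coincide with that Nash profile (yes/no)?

yes

Solve by backward induction (North Co. leads).
- Uptown: South Co. compares 6, 2 and picks X; North Co. would get 1.
- Midtown: South Co. compares 4, 5 and picks Y; North Co. would get 5.
- Downtown: South Co. compares 9, 4 and picks X; North Co. would get 6.
Maximizing over 1, 5, 6, North Co. chooses Downtown. Subgame-perfect outcome: (Downtown, X) with payoffs (6, 9).
Under simultaneous play:
North Co.'s best replies: X→Downtown; Y→Downtown.
South Co.'s best replies: Uptown→X; Midtown→Y; Downtown→X.
Only (Downtown, X) has each player best-responding; Nash payoffs (6, 9).
Sequential outcome (Downtown, X) coincides with the Nash profile (Downtown, X).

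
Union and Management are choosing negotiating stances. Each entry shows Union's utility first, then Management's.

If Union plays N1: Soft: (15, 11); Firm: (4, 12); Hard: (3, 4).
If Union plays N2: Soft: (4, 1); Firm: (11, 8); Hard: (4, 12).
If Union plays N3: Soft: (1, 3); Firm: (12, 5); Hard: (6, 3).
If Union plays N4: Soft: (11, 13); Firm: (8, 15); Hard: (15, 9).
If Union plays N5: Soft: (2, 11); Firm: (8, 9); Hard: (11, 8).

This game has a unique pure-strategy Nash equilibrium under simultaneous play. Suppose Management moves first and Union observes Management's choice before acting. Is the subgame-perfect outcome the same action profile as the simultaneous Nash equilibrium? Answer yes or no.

Work backward from Union's decision.
- Soft → Union plays N1 (best of 15, 4, 1, 11, 2); Management gets 11.
- Firm → Union plays N3 (best of 4, 11, 12, 8, 8); Management gets 5.
- Hard → Union plays N4 (best of 3, 4, 6, 15, 11); Management gets 9.
Maximizing over 11, 5, 9, Management chooses Soft. Subgame-perfect outcome: (N1, Soft) with payoffs (15, 11).
Under simultaneous play:
Union's best replies: Soft→N1; Firm→N3; Hard→N4.
Management's best replies: N1→Firm; N2→Hard; N3→Firm; N4→Firm; N5→Soft.
Only (N3, Firm) has each player best-responding; Nash payoffs (12, 5).
Sequential outcome (N1, Soft) differs from the Nash profile (N3, Firm).

no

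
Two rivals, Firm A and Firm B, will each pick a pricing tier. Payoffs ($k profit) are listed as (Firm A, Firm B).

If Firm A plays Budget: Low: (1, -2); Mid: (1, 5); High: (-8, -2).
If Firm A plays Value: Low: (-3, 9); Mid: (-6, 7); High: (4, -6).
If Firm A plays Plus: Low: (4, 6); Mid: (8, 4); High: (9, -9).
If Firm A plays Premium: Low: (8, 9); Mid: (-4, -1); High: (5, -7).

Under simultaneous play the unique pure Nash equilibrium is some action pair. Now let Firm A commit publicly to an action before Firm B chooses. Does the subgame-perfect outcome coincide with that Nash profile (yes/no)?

Firm B best-responds to each possible Firm A move:
- Budget → Firm B plays Mid (best of -2, 5, -2); Firm A gets 1.
- Value → Firm B plays Low (best of 9, 7, -6); Firm A gets -3.
- Plus → Firm B plays Low (best of 6, 4, -9); Firm A gets 4.
- Premium → Firm B plays Low (best of 9, -1, -7); Firm A gets 8.
Maximizing over 1, -3, 4, 8, Firm A chooses Premium. Subgame-perfect outcome: (Premium, Low) with payoffs (8, 9).
Now find the simultaneous Nash equilibrium.
Firm A's best replies: Low→Premium; Mid→Plus; High→Plus.
Firm B's best replies: Budget→Mid; Value→Low; Plus→Low; Premium→Low.
Only (Premium, Low) has each player best-responding; Nash payoffs (8, 9).
Sequential outcome (Premium, Low) coincides with the Nash profile (Premium, Low).

yes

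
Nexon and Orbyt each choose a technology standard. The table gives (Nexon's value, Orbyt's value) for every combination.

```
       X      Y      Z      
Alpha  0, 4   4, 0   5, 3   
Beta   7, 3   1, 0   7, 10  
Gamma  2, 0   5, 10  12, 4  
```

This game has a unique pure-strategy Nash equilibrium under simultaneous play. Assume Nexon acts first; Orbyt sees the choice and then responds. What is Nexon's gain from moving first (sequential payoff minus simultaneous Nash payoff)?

2

Solve by backward induction (Nexon leads).
- Alpha: Orbyt compares 4, 0, 3 and picks X; Nexon would get 0.
- Beta: Orbyt compares 3, 0, 10 and picks Z; Nexon would get 7.
- Gamma: Orbyt compares 0, 10, 4 and picks Y; Nexon would get 5.
Among 0, 7, 5, the best is 7 at Beta. Subgame-perfect outcome: (Beta, Z) with payoffs (7, 10).
Now find the simultaneous Nash equilibrium.
Nexon's best replies: X→Beta; Y→Gamma; Z→Gamma.
Orbyt's best replies: Alpha→X; Beta→Z; Gamma→Y.
Only (Gamma, Y) has each player best-responding; Nash payoffs (5, 10).
Nexon's commitment gain: 7 − 5 = 2.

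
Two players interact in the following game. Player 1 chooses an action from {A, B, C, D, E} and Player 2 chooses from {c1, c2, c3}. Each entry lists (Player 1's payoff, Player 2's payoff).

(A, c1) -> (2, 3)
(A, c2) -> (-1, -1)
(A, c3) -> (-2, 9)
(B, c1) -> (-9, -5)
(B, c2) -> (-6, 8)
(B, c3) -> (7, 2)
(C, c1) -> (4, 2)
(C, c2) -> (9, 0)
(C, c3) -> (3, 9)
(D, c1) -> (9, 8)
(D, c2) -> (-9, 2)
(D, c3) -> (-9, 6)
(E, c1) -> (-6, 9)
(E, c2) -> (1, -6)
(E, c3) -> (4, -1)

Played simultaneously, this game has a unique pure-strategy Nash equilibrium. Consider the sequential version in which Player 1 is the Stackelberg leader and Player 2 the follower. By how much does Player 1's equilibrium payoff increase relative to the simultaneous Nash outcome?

Player 2 best-responds to each possible Player 1 move:
- A → Player 2 plays c3 (best of 3, -1, 9); Player 1 gets -2.
- B → Player 2 plays c2 (best of -5, 8, 2); Player 1 gets -6.
- C → Player 2 plays c3 (best of 2, 0, 9); Player 1 gets 3.
- D → Player 2 plays c1 (best of 8, 2, 6); Player 1 gets 9.
- E → Player 2 plays c1 (best of 9, -6, -1); Player 1 gets -6.
Player 1's induced payoffs are -2, -6, 3, 9, -6, so Player 1 commits to D. Subgame-perfect outcome: (D, c1) with payoffs (9, 8).
For the simultaneous game, intersect best replies.
Player 1's best replies: c1→D; c2→C; c3→B.
Player 2's best replies: A→c3; B→c2; C→c3; D→c1; E→c1.
The unique mutual best reply is (D, c1), giving (9, 8).
Player 1's commitment gain: 9 − 9 = 0.

0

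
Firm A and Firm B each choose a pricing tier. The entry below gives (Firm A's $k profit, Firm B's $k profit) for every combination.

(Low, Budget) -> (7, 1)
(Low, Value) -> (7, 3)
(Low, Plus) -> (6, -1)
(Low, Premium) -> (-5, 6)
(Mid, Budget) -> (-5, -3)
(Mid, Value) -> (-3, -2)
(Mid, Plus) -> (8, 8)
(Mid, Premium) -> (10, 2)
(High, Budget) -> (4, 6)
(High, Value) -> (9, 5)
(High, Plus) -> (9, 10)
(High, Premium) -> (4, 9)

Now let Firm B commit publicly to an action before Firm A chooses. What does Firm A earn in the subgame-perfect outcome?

9

Solve by backward induction (Firm B leads).
- Budget → Firm A plays Low (best of 7, -5, 4); Firm B gets 1.
- Value → Firm A plays High (best of 7, -3, 9); Firm B gets 5.
- Plus → Firm A plays High (best of 6, 8, 9); Firm B gets 10.
- Premium → Firm A plays Mid (best of -5, 10, 4); Firm B gets 2.
Firm B's induced payoffs are 1, 5, 10, 2, so Firm B commits to Plus. Subgame-perfect outcome: (High, Plus) with payoffs (9, 10).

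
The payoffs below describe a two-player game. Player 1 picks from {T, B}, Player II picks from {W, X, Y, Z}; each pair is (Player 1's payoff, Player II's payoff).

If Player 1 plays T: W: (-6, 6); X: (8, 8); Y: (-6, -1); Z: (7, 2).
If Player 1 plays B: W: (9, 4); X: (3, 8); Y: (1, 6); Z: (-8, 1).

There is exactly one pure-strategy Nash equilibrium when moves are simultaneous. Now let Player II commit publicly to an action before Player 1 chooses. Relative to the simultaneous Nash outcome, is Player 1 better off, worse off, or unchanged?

Backward induction with Player II moving first.
- W: Player 1 compares -6, 9 and picks B; Player II would get 4.
- X: Player 1 compares 8, 3 and picks T; Player II would get 8.
- Y: Player 1 compares -6, 1 and picks B; Player II would get 6.
- Z: Player 1 compares 7, -8 and picks T; Player II would get 2.
Among 4, 8, 6, 2, the best is 8 at X. Subgame-perfect outcome: (T, X) with payoffs (8, 8).
Under simultaneous play:
Player 1's best replies: W→B; X→T; Y→B; Z→T.
Player II's best replies: T→X; B→X.
The unique mutual best reply is (T, X), giving (8, 8).
Player 1 earns 8 sequentially versus 8 at the Nash outcome: unchanged.

unchanged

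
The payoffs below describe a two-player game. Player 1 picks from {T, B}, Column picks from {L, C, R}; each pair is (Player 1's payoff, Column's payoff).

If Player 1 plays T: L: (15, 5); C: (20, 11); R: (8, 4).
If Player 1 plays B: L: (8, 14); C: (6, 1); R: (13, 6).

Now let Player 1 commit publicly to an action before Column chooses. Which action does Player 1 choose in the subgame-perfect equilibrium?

Column best-responds to each possible Player 1 move:
- T: Column compares 5, 11, 4 and picks C; Player 1 would get 20.
- B: Column compares 14, 1, 6 and picks L; Player 1 would get 8.
Among 20, 8, the best is 20 at T. Subgame-perfect outcome: (T, C) with payoffs (20, 11).

T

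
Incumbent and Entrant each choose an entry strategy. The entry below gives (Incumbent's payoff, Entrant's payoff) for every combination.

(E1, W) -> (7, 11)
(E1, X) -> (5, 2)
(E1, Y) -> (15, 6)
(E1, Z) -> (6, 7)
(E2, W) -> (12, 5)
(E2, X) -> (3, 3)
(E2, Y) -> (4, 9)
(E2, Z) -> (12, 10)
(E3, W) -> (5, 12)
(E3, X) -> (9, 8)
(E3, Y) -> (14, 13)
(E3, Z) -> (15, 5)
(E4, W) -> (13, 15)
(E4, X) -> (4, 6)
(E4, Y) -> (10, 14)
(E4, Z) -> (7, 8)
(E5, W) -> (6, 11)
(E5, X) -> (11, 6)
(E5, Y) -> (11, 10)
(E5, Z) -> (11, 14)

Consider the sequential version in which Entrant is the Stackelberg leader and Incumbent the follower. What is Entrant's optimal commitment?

W

Incumbent best-responds to each possible Entrant move:
- W: BR = E4, leader payoff 15.
- X: BR = E5, leader payoff 6.
- Y: BR = E1, leader payoff 6.
- Z: BR = E3, leader payoff 5.
Among 15, 6, 6, 5, the best is 15 at W. Subgame-perfect outcome: (E4, W) with payoffs (13, 15).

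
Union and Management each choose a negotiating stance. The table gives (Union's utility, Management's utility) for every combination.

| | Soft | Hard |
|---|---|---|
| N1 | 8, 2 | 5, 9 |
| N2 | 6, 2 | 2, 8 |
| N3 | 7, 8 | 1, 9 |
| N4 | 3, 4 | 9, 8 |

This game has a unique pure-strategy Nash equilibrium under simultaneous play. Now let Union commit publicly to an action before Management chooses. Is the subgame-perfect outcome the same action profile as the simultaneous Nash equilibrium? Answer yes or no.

Work backward from Management's decision.
- N1: BR = Hard, leader payoff 5.
- N2: BR = Hard, leader payoff 2.
- N3: BR = Hard, leader payoff 1.
- N4: BR = Hard, leader payoff 9.
Union's induced payoffs are 5, 2, 1, 9, so Union commits to N4. Subgame-perfect outcome: (N4, Hard) with payoffs (9, 8).
Now find the simultaneous Nash equilibrium.
Union's best replies: Soft→N1; Hard→N4.
Management's best replies: N1→Hard; N2→Hard; N3→Hard; N4→Hard.
The unique mutual best reply is (N4, Hard), giving (9, 8).
Sequential outcome (N4, Hard) coincides with the Nash profile (N4, Hard).

yes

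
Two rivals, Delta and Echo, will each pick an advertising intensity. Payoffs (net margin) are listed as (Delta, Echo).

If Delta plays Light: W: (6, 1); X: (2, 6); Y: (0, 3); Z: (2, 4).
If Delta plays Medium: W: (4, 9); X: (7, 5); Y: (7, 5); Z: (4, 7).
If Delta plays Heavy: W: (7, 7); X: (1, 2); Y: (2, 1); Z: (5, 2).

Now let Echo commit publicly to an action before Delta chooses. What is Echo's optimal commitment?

W

Solve by backward induction (Echo leads).
- W: BR = Heavy, leader payoff 7.
- X: BR = Medium, leader payoff 5.
- Y: BR = Medium, leader payoff 5.
- Z: BR = Heavy, leader payoff 2.
Echo's induced payoffs are 7, 5, 5, 2, so Echo commits to W. Subgame-perfect outcome: (Heavy, W) with payoffs (7, 7).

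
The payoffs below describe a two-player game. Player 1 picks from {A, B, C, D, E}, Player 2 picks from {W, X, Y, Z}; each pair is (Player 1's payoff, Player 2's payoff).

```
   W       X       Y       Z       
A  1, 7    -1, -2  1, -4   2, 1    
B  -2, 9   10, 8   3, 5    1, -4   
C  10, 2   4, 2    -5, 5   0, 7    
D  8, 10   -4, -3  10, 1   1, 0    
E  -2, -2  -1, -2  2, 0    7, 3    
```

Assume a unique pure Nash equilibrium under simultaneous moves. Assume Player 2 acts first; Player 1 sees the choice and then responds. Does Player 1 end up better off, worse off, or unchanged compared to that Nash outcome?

Backward induction with Player 2 moving first.
- W: Player 1 compares 1, -2, 10, 8, -2 and picks C; Player 2 would get 2.
- X: Player 1 compares -1, 10, 4, -4, -1 and picks B; Player 2 would get 8.
- Y: Player 1 compares 1, 3, -5, 10, 2 and picks D; Player 2 would get 1.
- Z: Player 1 compares 2, 1, 0, 1, 7 and picks E; Player 2 would get 3.
Maximizing over 2, 8, 1, 3, Player 2 chooses X. Subgame-perfect outcome: (B, X) with payoffs (10, 8).
Now find the simultaneous Nash equilibrium.
Player 1's best replies: W→C; X→B; Y→D; Z→E.
Player 2's best replies: A→W; B→W; C→Z; D→W; E→Z.
The unique mutual best reply is (E, Z), giving (7, 3).
Player 1 earns 10 sequentially versus 7 at the Nash outcome: better off.

better off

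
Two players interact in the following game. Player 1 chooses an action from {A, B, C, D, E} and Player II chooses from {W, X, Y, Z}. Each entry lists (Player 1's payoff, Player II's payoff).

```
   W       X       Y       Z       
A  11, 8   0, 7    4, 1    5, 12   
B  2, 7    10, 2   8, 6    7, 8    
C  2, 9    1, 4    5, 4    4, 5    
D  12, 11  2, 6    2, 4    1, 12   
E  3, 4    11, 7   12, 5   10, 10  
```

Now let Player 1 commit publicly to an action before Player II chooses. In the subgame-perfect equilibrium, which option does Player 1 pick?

E

Solve by backward induction (Player 1 leads).
- A: BR = Z, leader payoff 5.
- B: BR = Z, leader payoff 7.
- C: BR = W, leader payoff 2.
- D: BR = Z, leader payoff 1.
- E: BR = Z, leader payoff 10.
Among 5, 7, 2, 1, 10, the best is 10 at E. Subgame-perfect outcome: (E, Z) with payoffs (10, 10).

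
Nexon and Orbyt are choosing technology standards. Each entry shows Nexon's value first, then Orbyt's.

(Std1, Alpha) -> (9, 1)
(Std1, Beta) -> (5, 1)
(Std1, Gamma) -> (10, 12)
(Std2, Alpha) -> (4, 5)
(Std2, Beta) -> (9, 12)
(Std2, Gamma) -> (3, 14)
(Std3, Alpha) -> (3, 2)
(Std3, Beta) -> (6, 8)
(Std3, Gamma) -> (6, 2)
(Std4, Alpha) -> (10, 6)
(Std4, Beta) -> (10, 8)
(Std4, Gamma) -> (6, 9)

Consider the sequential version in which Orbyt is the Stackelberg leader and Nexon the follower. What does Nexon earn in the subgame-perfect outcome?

10

Work backward from Nexon's decision.
- Alpha: BR = Std4, leader payoff 6.
- Beta: BR = Std4, leader payoff 8.
- Gamma: BR = Std1, leader payoff 12.
Maximizing over 6, 8, 12, Orbyt chooses Gamma. Subgame-perfect outcome: (Std1, Gamma) with payoffs (10, 12).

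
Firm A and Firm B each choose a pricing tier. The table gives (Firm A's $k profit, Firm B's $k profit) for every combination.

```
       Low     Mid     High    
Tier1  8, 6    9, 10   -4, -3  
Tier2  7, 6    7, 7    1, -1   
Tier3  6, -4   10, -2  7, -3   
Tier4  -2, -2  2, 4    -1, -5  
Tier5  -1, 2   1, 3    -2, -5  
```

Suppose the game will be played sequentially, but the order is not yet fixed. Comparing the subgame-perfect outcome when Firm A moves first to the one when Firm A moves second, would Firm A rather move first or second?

first

If Firm A leads: Firm B's best replies are Tier1→Mid, Tier2→Mid, Tier3→Mid, Tier4→Mid, Tier5→Mid; Firm A's induced payoffs 9, 7, 10, 2, 1; outcome (Tier3, Mid), payoffs (10, -2).
If Firm B leads: Firm A's best replies are Low→Tier1, Mid→Tier3, High→Tier3; Firm B's induced payoffs 6, -2, -3; outcome (Tier1, Low), payoffs (8, 6).
Firm A gets 10 moving first and 8 moving second, so Firm A prefers to move first.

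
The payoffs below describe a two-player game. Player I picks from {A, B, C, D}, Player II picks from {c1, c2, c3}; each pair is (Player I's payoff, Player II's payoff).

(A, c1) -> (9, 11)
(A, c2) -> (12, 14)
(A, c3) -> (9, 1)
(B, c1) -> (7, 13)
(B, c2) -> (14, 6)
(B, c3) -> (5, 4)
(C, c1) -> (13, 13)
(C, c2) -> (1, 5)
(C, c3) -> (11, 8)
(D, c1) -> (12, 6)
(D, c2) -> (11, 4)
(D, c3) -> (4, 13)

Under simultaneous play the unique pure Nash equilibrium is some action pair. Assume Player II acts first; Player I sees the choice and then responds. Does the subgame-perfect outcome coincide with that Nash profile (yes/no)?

Solve by backward induction (Player II leads).
- c1: Player I compares 9, 7, 13, 12 and picks C; Player II would get 13.
- c2: Player I compares 12, 14, 1, 11 and picks B; Player II would get 6.
- c3: Player I compares 9, 5, 11, 4 and picks C; Player II would get 8.
Maximizing over 13, 6, 8, Player II chooses c1. Subgame-perfect outcome: (C, c1) with payoffs (13, 13).
For the simultaneous game, intersect best replies.
Player I's best replies: c1→C; c2→B; c3→C.
Player II's best replies: A→c2; B→c1; C→c1; D→c3.
The unique mutual best reply is (C, c1), giving (13, 13).
Sequential outcome (C, c1) coincides with the Nash profile (C, c1).

yes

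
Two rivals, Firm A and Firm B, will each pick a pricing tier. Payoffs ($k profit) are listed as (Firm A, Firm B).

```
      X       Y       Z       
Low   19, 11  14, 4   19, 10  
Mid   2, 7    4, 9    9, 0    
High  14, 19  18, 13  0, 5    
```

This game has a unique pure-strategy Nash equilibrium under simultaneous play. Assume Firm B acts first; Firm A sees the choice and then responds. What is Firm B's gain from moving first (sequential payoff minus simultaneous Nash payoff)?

Solve by backward induction (Firm B leads).
- X: BR = Low, leader payoff 11.
- Y: BR = High, leader payoff 13.
- Z: BR = Low, leader payoff 10.
Maximizing over 11, 13, 10, Firm B chooses Y. Subgame-perfect outcome: (High, Y) with payoffs (18, 13).
Now find the simultaneous Nash equilibrium.
Firm A's best replies: X→Low; Y→High; Z→Low.
Firm B's best replies: Low→X; Mid→Y; High→X.
Only (Low, X) has each player best-responding; Nash payoffs (19, 11).
Firm B's commitment gain: 13 − 11 = 2.

2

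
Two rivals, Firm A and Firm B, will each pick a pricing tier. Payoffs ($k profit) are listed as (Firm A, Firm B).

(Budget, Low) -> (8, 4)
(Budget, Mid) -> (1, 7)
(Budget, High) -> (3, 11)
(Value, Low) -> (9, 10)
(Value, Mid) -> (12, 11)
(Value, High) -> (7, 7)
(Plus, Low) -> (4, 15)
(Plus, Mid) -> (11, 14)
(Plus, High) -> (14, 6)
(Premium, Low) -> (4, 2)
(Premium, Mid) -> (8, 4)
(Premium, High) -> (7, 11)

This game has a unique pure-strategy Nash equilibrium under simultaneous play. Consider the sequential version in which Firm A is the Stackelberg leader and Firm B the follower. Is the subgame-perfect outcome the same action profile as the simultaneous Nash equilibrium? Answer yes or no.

yes

Work backward from Firm B's decision.
- Budget → Firm B plays High (best of 4, 7, 11); Firm A gets 3.
- Value → Firm B plays Mid (best of 10, 11, 7); Firm A gets 12.
- Plus → Firm B plays Low (best of 15, 14, 6); Firm A gets 4.
- Premium → Firm B plays High (best of 2, 4, 11); Firm A gets 7.
Maximizing over 3, 12, 4, 7, Firm A chooses Value. Subgame-perfect outcome: (Value, Mid) with payoffs (12, 11).
Under simultaneous play:
Firm A's best replies: Low→Value; Mid→Value; High→Plus.
Firm B's best replies: Budget→High; Value→Mid; Plus→Low; Premium→High.
The unique mutual best reply is (Value, Mid), giving (12, 11).
Sequential outcome (Value, Mid) coincides with the Nash profile (Value, Mid).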